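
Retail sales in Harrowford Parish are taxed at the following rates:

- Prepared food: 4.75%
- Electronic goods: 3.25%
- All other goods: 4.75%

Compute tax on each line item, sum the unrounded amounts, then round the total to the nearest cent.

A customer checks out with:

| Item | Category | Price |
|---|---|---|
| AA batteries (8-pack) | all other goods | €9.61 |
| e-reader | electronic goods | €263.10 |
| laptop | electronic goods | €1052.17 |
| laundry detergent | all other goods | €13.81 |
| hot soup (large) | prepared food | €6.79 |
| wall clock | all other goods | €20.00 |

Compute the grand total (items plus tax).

AA batteries (8-pack) €9.61: all other goods → 4.75% → €0.456475
E-reader €263.10: electronic goods → 3.25% → €8.55075
Laptop €1052.17: electronic goods → 3.25% → €34.195525
Laundry detergent €13.81: all other goods → 4.75% → €0.655975
Hot soup (large) €6.79: prepared food → 4.75% → €0.322525
Wall clock €20.00: all other goods → 4.75% → €0.95
Subtotal = €1365.48; unrounded tax = €45.13125 → €45.13; total due = €1410.61

€1410.61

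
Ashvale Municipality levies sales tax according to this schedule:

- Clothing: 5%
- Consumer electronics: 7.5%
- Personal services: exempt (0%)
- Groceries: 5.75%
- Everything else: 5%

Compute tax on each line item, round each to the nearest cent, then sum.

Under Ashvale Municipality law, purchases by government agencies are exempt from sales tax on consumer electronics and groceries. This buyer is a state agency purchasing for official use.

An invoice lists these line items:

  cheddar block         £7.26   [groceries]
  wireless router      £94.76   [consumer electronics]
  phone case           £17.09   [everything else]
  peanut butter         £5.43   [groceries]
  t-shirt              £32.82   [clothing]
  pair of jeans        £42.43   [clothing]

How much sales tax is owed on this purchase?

Cheddar block £7.26: groceries, buyer-exempt → 0% → £0.00
Wireless router £94.76: consumer electronics, buyer-exempt → 0% → £0.00
Phone case £17.09: everything else → 5% → £0.85
Peanut butter £5.43: groceries, buyer-exempt → 0% → £0.00
T-shirt £32.82: clothing → 5% → £1.64
Pair of jeans £42.43: clothing → 5% → £2.12
Total tax = £0.85 + £1.64 + £2.12 = £4.61

£4.61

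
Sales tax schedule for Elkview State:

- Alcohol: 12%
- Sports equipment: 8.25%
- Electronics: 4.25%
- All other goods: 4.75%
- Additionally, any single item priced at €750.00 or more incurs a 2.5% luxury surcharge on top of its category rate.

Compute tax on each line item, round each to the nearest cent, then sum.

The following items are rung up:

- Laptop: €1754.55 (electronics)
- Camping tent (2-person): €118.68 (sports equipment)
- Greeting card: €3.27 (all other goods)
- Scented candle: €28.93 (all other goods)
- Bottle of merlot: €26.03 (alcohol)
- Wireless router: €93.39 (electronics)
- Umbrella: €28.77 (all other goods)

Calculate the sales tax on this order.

€138.21

Laptop €1754.55: electronics → 4.25% + 2.5% surcharge = 6.75% → €118.43
Camping tent (2-person) €118.68: sports equipment → 8.25% → €9.79
Greeting card €3.27: all other goods → 4.75% → €0.16
Scented candle €28.93: all other goods → 4.75% → €1.37
Bottle of merlot €26.03: alcohol → 12% → €3.12
Wireless router €93.39: electronics → 4.25% → €3.97
Umbrella €28.77: all other goods → 4.75% → €1.37
Total tax = €118.43 + €9.79 + €0.16 + €1.37 + €3.12 + €3.97 + €1.37 = €138.21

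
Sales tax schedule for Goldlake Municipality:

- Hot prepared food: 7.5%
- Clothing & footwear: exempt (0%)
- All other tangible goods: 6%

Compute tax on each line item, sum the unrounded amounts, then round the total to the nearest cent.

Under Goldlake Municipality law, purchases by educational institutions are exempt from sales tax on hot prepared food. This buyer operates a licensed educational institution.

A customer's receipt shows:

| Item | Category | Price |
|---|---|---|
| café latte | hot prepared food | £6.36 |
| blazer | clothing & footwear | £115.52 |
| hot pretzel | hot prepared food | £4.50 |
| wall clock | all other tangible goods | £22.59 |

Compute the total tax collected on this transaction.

Café latte £6.36: hot prepared food, buyer-exempt → 0% → £0.00
Blazer £115.52: clothing & footwear → 0% → £0.00
Hot pretzel £4.50: hot prepared food, buyer-exempt → 0% → £0.00
Wall clock £22.59: all other tangible goods → 6% → £1.3554
Unrounded tax sum = £1.3554 → £1.36

£1.36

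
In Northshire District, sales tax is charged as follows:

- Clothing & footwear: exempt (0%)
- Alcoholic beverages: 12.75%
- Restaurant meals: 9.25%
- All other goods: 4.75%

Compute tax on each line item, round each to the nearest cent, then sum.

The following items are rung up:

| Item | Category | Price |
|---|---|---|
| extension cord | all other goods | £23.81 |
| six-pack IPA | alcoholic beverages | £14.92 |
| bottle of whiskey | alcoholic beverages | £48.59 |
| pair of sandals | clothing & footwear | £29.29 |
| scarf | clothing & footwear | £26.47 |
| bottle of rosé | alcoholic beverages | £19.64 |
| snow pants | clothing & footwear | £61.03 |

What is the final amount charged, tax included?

Extension cord £23.81: all other goods → 4.75% → £1.13
Six-pack IPA £14.92: alcoholic beverages → 12.75% → £1.90
Bottle of whiskey £48.59: alcoholic beverages → 12.75% → £6.20
Pair of sandals £29.29: clothing & footwear → 0% → £0.00
Scarf £26.47: clothing & footwear → 0% → £0.00
Bottle of rosé £19.64: alcoholic beverages → 12.75% → £2.50
Snow pants £61.03: clothing & footwear → 0% → £0.00
Subtotal = £223.75; tax = £11.73; total due = £235.48

£235.48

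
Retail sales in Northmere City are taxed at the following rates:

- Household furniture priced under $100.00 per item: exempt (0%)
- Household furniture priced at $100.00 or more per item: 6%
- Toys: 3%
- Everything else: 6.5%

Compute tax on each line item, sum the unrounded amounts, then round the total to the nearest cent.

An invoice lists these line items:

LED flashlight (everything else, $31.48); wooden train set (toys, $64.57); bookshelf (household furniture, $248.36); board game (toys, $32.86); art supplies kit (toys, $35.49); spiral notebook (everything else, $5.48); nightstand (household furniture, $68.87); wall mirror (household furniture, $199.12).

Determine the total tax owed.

LED flashlight $31.48: everything else → 6.5% → $2.0462
Wooden train set $64.57: toys → 3% → $1.9371
Bookshelf $248.36: household furniture, $100.00 or more → 6% → $14.9016
Board game $32.86: toys → 3% → $0.9858
Art supplies kit $35.49: toys → 3% → $1.0647
Spiral notebook $5.48: everything else → 6.5% → $0.3562
Nightstand $68.87: household furniture, under $100.00 → 0% → $0.00
Wall mirror $199.12: household furniture, $100.00 or more → 6% → $11.9472
Unrounded tax sum = $33.2388 → $33.24

$33.24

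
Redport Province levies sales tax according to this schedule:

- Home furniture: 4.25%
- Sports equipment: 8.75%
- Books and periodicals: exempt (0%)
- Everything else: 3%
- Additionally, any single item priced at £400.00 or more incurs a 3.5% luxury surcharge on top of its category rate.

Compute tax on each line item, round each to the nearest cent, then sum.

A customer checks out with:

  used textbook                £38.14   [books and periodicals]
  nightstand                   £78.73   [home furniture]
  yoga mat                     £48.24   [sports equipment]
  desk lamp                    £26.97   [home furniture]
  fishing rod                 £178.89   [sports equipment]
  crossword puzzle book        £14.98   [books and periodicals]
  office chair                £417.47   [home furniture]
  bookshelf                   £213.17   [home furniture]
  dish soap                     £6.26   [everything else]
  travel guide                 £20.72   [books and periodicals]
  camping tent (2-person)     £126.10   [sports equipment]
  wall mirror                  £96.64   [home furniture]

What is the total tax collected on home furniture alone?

Nightstand £78.73: home furniture → 4.25% → £3.35
Desk lamp £26.97: home furniture → 4.25% → £1.15
Office chair £417.47: home furniture → 4.25% + 3.5% surcharge = 7.75% → £32.35
Bookshelf £213.17: home furniture → 4.25% → £9.06
Wall mirror £96.64: home furniture → 4.25% → £4.11
Tax on home furniture = £3.35 + £1.15 + £32.35 + £9.06 + £4.11 = £50.02

£50.02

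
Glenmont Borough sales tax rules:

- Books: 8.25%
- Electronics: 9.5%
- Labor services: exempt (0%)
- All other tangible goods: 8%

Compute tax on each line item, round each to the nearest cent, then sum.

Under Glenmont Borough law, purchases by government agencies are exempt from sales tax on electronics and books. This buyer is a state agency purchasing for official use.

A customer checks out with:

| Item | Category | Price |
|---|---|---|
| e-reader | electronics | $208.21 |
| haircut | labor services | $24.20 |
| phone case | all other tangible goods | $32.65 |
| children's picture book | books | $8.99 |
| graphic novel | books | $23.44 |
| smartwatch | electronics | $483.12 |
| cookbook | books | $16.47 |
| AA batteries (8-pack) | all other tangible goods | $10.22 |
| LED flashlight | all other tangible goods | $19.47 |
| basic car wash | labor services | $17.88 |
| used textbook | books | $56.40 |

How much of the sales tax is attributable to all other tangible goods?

$4.99

Phone case $32.65: all other tangible goods → 8% → $2.61
AA batteries (8-pack) $10.22: all other tangible goods → 8% → $0.82
LED flashlight $19.47: all other tangible goods → 8% → $1.56
Tax on all other tangible goods = $2.61 + $0.82 + $1.56 = $4.99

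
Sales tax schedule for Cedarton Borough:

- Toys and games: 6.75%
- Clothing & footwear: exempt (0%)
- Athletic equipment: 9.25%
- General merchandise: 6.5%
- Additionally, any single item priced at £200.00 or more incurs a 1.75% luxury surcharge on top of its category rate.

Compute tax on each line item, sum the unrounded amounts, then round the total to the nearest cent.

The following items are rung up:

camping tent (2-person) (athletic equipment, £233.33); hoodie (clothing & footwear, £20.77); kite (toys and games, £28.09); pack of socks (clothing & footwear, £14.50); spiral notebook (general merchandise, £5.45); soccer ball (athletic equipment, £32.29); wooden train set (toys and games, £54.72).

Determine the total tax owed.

Camping tent (2-person) £233.33: athletic equipment → 9.25% + 1.75% surcharge = 11% → £25.6663
Hoodie £20.77: clothing & footwear → 0% → £0.00
Kite £28.09: toys and games → 6.75% → £1.896075
Pack of socks £14.50: clothing & footwear → 0% → £0.00
Spiral notebook £5.45: general merchandise → 6.5% → £0.35425
Soccer ball £32.29: athletic equipment → 9.25% → £2.986825
Wooden train set £54.72: toys and games → 6.75% → £3.6936
Unrounded tax sum = £34.59705 → £34.60

£34.60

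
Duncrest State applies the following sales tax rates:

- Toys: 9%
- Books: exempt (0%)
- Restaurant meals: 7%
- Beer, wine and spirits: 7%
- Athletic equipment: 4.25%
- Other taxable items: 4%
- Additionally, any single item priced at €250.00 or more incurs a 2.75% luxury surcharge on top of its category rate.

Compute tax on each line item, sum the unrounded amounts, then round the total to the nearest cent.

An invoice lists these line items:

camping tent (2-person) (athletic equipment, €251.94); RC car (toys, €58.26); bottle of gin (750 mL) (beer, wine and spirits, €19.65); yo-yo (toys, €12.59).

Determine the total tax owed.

Camping tent (2-person) €251.94: athletic equipment → 4.25% + 2.75% surcharge = 7% → €17.6358
RC car €58.26: toys → 9% → €5.2434
Bottle of gin (750 mL) €19.65: beer, wine and spirits → 7% → €1.3755
Yo-yo €12.59: toys → 9% → €1.1331
Unrounded tax sum = €25.3878 → €25.39

€25.39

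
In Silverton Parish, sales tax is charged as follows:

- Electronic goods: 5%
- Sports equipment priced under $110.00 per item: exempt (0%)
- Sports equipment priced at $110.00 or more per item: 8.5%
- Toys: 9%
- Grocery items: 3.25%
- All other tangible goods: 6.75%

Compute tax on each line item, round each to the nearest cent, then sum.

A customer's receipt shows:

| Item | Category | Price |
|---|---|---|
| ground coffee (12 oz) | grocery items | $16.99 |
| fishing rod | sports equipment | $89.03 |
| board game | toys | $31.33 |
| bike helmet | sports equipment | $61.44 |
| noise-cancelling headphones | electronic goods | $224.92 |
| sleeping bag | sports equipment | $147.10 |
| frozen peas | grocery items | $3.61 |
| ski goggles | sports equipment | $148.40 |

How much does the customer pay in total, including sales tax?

$762.67

Ground coffee (12 oz) $16.99: grocery items → 3.25% → $0.55
Fishing rod $89.03: sports equipment, under $110.00 → 0% → $0.00
Board game $31.33: toys → 9% → $2.82
Bike helmet $61.44: sports equipment, under $110.00 → 0% → $0.00
Noise-cancelling headphones $224.92: electronic goods → 5% → $11.25
Sleeping bag $147.10: sports equipment, $110.00 or more → 8.5% → $12.50
Frozen peas $3.61: grocery items → 3.25% → $0.12
Ski goggles $148.40: sports equipment, $110.00 or more → 8.5% → $12.61
Subtotal = $722.82; tax = $39.85; total due = $762.67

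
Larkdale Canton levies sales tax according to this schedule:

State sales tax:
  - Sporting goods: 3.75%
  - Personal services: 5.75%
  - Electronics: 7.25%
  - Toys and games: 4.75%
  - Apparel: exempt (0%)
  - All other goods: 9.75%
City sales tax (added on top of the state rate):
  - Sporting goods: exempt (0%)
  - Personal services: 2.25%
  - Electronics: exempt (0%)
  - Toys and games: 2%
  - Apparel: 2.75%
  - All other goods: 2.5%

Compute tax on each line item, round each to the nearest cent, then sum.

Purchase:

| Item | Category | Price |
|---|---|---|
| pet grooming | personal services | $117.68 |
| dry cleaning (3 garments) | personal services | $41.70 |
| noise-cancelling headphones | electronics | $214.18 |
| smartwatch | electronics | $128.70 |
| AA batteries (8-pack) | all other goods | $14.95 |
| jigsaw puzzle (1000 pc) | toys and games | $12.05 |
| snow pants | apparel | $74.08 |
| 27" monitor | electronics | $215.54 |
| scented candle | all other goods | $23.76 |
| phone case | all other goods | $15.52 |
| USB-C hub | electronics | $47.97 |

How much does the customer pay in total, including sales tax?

Pet grooming $117.68: personal services → 5.75% + 2.25% city = 8% → $9.41
Dry cleaning (3 garments) $41.70: personal services → 5.75% + 2.25% city = 8% → $3.34
Noise-cancelling headphones $214.18: electronics → 7.25% + 0% city = 7.25% → $15.53
Smartwatch $128.70: electronics → 7.25% + 0% city = 7.25% → $9.33
AA batteries (8-pack) $14.95: all other goods → 9.75% + 2.5% city = 12.25% → $1.83
Jigsaw puzzle (1000 pc) $12.05: toys and games → 4.75% + 2% city = 6.75% → $0.81
Snow pants $74.08: apparel → 0% + 2.75% city = 2.75% → $2.04
27" monitor $215.54: electronics → 7.25% + 0% city = 7.25% → $15.63
Scented candle $23.76: all other goods → 9.75% + 2.5% city = 12.25% → $2.91
Phone case $15.52: all other goods → 9.75% + 2.5% city = 12.25% → $1.90
USB-C hub $47.97: electronics → 7.25% + 0% city = 7.25% → $3.48
Subtotal = $906.13; tax = $66.21; total due = $972.34

$972.34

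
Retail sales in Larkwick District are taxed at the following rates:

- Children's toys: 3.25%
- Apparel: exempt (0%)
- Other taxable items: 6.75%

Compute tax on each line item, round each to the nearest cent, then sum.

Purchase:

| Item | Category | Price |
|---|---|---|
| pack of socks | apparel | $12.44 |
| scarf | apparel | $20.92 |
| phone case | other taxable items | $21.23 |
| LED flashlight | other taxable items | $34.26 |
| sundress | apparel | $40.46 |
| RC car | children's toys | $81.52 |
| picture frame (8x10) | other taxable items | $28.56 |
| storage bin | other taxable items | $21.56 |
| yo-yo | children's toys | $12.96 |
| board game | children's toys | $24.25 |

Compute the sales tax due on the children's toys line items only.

RC car $81.52: children's toys → 3.25% → $2.65
Yo-yo $12.96: children's toys → 3.25% → $0.42
Board game $24.25: children's toys → 3.25% → $0.79
Tax on children's toys = $2.65 + $0.42 + $0.79 = $3.86

$3.86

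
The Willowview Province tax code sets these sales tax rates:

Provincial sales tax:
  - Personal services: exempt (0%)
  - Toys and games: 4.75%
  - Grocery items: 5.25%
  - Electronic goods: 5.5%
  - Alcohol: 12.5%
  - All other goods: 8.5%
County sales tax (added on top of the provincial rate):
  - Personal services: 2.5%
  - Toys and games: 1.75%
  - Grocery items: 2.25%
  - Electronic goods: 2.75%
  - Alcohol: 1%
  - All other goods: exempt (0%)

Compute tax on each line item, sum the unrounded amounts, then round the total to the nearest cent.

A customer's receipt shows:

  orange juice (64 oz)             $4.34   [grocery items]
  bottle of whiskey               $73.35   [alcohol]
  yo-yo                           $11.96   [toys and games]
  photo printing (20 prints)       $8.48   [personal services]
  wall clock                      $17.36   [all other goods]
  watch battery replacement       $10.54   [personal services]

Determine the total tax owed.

$12.96

Orange juice (64 oz) $4.34: grocery items → 5.25% + 2.25% county = 7.5% → $0.3255
Bottle of whiskey $73.35: alcohol → 12.5% + 1% county = 13.5% → $9.90225
Yo-yo $11.96: toys and games → 4.75% + 1.75% county = 6.5% → $0.7774
Photo printing (20 prints) $8.48: personal services → 0% + 2.5% county = 2.5% → $0.212
Wall clock $17.36: all other goods → 8.5% + 0% county = 8.5% → $1.4756
Watch battery replacement $10.54: personal services → 0% + 2.5% county = 2.5% → $0.2635
Unrounded tax sum = $12.95625 → $12.96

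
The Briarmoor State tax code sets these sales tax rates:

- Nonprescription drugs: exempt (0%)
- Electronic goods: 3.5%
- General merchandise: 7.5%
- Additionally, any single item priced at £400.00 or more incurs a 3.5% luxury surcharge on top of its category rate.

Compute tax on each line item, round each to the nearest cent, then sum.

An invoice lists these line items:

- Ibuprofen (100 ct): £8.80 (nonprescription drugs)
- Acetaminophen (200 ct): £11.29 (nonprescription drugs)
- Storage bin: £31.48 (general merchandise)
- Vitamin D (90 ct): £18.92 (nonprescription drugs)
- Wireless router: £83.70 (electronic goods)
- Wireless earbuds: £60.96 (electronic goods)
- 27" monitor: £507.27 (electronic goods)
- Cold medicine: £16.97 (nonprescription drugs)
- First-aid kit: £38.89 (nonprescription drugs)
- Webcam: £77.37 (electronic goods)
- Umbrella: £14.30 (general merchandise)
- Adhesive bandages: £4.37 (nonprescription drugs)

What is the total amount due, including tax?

£921.03

Ibuprofen (100 ct) £8.80: nonprescription drugs → 0% → £0.00
Acetaminophen (200 ct) £11.29: nonprescription drugs → 0% → £0.00
Storage bin £31.48: general merchandise → 7.5% → £2.36
Vitamin D (90 ct) £18.92: nonprescription drugs → 0% → £0.00
Wireless router £83.70: electronic goods → 3.5% → £2.93
Wireless earbuds £60.96: electronic goods → 3.5% → £2.13
27" monitor £507.27: electronic goods → 3.5% + 3.5% surcharge = 7% → £35.51
Cold medicine £16.97: nonprescription drugs → 0% → £0.00
First-aid kit £38.89: nonprescription drugs → 0% → £0.00
Webcam £77.37: electronic goods → 3.5% → £2.71
Umbrella £14.30: general merchandise → 7.5% → £1.07
Adhesive bandages £4.37: nonprescription drugs → 0% → £0.00
Subtotal = £874.32; tax = £46.71; total due = £921.03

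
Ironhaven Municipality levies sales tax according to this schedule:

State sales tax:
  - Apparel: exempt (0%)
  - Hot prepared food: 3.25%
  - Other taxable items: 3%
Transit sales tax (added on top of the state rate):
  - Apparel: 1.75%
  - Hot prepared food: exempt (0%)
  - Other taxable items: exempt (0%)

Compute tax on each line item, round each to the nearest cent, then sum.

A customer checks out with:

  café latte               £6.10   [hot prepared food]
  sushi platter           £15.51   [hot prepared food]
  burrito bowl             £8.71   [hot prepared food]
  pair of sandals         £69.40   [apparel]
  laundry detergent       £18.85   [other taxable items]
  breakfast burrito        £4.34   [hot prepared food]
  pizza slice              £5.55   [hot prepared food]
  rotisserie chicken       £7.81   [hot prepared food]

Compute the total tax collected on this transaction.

Café latte £6.10: hot prepared food → 3.25% + 0% transit = 3.25% → £0.20
Sushi platter £15.51: hot prepared food → 3.25% + 0% transit = 3.25% → £0.50
Burrito bowl £8.71: hot prepared food → 3.25% + 0% transit = 3.25% → £0.28
Pair of sandals £69.40: apparel → 0% + 1.75% transit = 1.75% → £1.21
Laundry detergent £18.85: other taxable items → 3% + 0% transit = 3% → £0.57
Breakfast burrito £4.34: hot prepared food → 3.25% + 0% transit = 3.25% → £0.14
Pizza slice £5.55: hot prepared food → 3.25% + 0% transit = 3.25% → £0.18
Rotisserie chicken £7.81: hot prepared food → 3.25% + 0% transit = 3.25% → £0.25
Total tax = £0.20 + £0.50 + £0.28 + £1.21 + £0.57 + £0.14 + £0.18 + £0.25 = £3.33

£3.33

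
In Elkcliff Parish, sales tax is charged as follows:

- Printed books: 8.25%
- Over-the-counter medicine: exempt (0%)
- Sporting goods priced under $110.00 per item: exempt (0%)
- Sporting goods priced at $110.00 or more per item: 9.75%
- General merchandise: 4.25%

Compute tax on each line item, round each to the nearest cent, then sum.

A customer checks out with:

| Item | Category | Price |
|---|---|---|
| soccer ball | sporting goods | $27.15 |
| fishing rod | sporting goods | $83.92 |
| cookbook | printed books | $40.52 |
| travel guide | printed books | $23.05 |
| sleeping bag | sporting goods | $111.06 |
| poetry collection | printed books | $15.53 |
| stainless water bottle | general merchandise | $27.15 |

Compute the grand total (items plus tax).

$346.88

Soccer ball $27.15: sporting goods, under $110.00 → 0% → $0.00
Fishing rod $83.92: sporting goods, under $110.00 → 0% → $0.00
Cookbook $40.52: printed books → 8.25% → $3.34
Travel guide $23.05: printed books → 8.25% → $1.90
Sleeping bag $111.06: sporting goods, $110.00 or more → 9.75% → $10.83
Poetry collection $15.53: printed books → 8.25% → $1.28
Stainless water bottle $27.15: general merchandise → 4.25% → $1.15
Subtotal = $328.38; tax = $18.50; total due = $346.88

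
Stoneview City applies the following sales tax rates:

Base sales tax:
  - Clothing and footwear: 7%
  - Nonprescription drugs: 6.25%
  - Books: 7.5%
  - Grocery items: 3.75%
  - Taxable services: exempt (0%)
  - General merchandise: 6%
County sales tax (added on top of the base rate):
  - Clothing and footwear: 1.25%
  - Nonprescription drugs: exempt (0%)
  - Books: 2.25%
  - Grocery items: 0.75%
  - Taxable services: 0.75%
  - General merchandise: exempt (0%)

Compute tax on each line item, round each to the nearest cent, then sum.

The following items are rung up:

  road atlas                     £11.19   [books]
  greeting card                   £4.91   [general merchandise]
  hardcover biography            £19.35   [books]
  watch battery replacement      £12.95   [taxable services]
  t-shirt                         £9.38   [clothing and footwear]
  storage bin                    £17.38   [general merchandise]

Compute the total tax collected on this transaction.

Road atlas £11.19: books → 7.5% + 2.25% county = 9.75% → £1.09
Greeting card £4.91: general merchandise → 6% + 0% county = 6% → £0.29
Hardcover biography £19.35: books → 7.5% + 2.25% county = 9.75% → £1.89
Watch battery replacement £12.95: taxable services → 0% + 0.75% county = 0.75% → £0.10
T-shirt £9.38: clothing and footwear → 7% + 1.25% county = 8.25% → £0.77
Storage bin £17.38: general merchandise → 6% + 0% county = 6% → £1.04
Total tax = £1.09 + £0.29 + £1.89 + £0.10 + £0.77 + £1.04 = £5.18

£5.18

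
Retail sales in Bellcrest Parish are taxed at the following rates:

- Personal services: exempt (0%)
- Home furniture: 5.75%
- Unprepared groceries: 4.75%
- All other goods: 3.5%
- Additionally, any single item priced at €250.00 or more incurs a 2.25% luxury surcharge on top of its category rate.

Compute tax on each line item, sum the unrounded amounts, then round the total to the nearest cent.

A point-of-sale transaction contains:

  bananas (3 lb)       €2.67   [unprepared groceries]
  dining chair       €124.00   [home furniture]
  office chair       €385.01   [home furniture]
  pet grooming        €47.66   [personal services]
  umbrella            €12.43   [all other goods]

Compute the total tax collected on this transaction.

Bananas (3 lb) €2.67: unprepared groceries → 4.75% → €0.126825
Dining chair €124.00: home furniture → 5.75% → €7.13
Office chair €385.01: home furniture → 5.75% + 2.25% surcharge = 8% → €30.8008
Pet grooming €47.66: personal services → 0% → €0.00
Umbrella €12.43: all other goods → 3.5% → €0.43505
Unrounded tax sum = €38.492675 → €38.49

€38.49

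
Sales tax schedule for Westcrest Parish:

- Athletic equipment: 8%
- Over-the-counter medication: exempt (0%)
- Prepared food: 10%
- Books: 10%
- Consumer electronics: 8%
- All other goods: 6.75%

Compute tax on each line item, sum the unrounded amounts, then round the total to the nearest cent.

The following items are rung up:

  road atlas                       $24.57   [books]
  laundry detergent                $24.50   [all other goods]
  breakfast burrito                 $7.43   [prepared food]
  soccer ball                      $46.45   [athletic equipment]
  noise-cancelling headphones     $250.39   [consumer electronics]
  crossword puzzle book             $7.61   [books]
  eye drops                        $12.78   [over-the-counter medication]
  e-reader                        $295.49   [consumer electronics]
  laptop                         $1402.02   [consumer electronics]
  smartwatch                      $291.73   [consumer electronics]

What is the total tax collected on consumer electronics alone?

Noise-cancelling headphones $250.39: consumer electronics → 8% → $20.0312
E-reader $295.49: consumer electronics → 8% → $23.6392
Laptop $1402.02: consumer electronics → 8% → $112.1616
Smartwatch $291.73: consumer electronics → 8% → $23.3384
Tax on consumer electronics: unrounded sum = $179.1704 → $179.17

$179.17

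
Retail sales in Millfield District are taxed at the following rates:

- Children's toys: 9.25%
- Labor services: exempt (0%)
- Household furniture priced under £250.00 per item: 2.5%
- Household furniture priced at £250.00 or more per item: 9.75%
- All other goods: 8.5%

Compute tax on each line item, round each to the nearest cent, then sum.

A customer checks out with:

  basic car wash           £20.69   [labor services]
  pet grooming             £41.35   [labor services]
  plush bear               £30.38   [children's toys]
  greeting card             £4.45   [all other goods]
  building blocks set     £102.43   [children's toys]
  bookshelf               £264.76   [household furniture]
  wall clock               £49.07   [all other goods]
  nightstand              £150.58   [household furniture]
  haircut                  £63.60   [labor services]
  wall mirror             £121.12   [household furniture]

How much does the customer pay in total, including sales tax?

Basic car wash £20.69: labor services → 0% → £0.00
Pet grooming £41.35: labor services → 0% → £0.00
Plush bear £30.38: children's toys → 9.25% → £2.81
Greeting card £4.45: all other goods → 8.5% → £0.38
Building blocks set £102.43: children's toys → 9.25% → £9.47
Bookshelf £264.76: household furniture, £250.00 or more → 9.75% → £25.81
Wall clock £49.07: all other goods → 8.5% → £4.17
Nightstand £150.58: household furniture, under £250.00 → 2.5% → £3.76
Haircut £63.60: labor services → 0% → £0.00
Wall mirror £121.12: household furniture, under £250.00 → 2.5% → £3.03
Subtotal = £848.43; tax = £49.43; total due = £897.86

£897.86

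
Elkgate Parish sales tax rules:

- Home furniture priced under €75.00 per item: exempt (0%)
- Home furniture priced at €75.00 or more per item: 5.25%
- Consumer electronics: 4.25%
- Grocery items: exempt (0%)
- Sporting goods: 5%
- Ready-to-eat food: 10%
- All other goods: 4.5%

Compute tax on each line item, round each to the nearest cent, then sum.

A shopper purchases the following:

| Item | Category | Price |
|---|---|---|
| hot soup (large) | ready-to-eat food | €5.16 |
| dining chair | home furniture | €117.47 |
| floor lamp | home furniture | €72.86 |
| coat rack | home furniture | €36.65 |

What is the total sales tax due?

€6.69

Hot soup (large) €5.16: ready-to-eat food → 10% → €0.52
Dining chair €117.47: home furniture, €75.00 or more → 5.25% → €6.17
Floor lamp €72.86: home furniture, under €75.00 → 0% → €0.00
Coat rack €36.65: home furniture, under €75.00 → 0% → €0.00
Total tax = €0.52 + €6.17 = €6.69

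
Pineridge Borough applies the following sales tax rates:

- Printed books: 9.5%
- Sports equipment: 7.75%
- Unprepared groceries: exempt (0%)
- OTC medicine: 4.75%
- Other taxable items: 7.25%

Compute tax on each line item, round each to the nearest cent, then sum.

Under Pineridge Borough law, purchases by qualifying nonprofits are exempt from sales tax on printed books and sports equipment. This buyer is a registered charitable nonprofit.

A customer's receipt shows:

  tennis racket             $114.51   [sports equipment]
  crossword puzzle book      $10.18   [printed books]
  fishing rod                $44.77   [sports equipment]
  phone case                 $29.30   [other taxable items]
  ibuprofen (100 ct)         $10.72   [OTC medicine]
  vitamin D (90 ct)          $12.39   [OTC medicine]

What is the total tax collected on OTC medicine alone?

Ibuprofen (100 ct) $10.72: OTC medicine → 4.75% → $0.51
Vitamin D (90 ct) $12.39: OTC medicine → 4.75% → $0.59
Tax on OTC medicine = $0.51 + $0.59 = $1.10

$1.10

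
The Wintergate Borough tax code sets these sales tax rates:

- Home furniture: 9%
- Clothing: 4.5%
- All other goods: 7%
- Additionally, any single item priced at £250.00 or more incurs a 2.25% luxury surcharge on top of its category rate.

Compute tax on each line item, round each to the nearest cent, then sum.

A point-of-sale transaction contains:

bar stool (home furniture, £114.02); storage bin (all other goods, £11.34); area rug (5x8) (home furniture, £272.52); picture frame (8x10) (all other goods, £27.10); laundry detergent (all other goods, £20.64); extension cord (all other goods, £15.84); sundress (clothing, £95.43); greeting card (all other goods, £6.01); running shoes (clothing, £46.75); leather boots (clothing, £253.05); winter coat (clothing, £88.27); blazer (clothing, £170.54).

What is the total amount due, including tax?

Bar stool £114.02: home furniture → 9% → £10.26
Storage bin £11.34: all other goods → 7% → £0.79
Area rug (5x8) £272.52: home furniture → 9% + 2.25% surcharge = 11.25% → £30.66
Picture frame (8x10) £27.10: all other goods → 7% → £1.90
Laundry detergent £20.64: all other goods → 7% → £1.44
Extension cord £15.84: all other goods → 7% → £1.11
Sundress £95.43: clothing → 4.5% → £4.29
Greeting card £6.01: all other goods → 7% → £0.42
Running shoes £46.75: clothing → 4.5% → £2.10
Leather boots £253.05: clothing → 4.5% + 2.25% surcharge = 6.75% → £17.08
Winter coat £88.27: clothing → 4.5% → £3.97
Blazer £170.54: clothing → 4.5% → £7.67
Subtotal = £1121.51; tax = £81.69; total due = £1203.20

£1203.20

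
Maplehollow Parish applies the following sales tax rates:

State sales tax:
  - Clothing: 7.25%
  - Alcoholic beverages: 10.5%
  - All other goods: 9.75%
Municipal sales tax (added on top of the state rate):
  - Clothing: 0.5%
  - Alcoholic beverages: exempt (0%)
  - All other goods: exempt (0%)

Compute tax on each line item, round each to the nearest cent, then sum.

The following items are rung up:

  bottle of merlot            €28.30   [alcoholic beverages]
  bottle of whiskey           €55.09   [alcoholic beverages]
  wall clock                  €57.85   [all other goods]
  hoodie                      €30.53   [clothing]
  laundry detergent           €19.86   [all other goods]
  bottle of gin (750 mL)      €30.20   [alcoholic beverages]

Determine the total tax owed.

Bottle of merlot €28.30: alcoholic beverages → 10.5% + 0% municipal = 10.5% → €2.97
Bottle of whiskey €55.09: alcoholic beverages → 10.5% + 0% municipal = 10.5% → €5.78
Wall clock €57.85: all other goods → 9.75% + 0% municipal = 9.75% → €5.64
Hoodie €30.53: clothing → 7.25% + 0.5% municipal = 7.75% → €2.37
Laundry detergent €19.86: all other goods → 9.75% + 0% municipal = 9.75% → €1.94
Bottle of gin (750 mL) €30.20: alcoholic beverages → 10.5% + 0% municipal = 10.5% → €3.17
Total tax = €2.97 + €5.78 + €5.64 + €2.37 + €1.94 + €3.17 = €21.87

€21.87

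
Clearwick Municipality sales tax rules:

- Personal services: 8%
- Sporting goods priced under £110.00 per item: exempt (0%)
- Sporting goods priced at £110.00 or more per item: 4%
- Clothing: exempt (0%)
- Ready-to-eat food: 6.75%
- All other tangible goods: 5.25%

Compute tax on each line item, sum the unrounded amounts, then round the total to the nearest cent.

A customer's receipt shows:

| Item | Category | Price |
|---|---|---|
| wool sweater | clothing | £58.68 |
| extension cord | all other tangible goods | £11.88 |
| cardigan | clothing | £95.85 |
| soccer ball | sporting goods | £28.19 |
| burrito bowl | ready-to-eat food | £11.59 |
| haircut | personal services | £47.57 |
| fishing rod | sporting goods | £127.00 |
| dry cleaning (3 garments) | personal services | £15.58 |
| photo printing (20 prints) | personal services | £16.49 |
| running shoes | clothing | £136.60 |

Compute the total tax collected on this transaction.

Wool sweater £58.68: clothing → 0% → £0.00
Extension cord £11.88: all other tangible goods → 5.25% → £0.6237
Cardigan £95.85: clothing → 0% → £0.00
Soccer ball £28.19: sporting goods, under £110.00 → 0% → £0.00
Burrito bowl £11.59: ready-to-eat food → 6.75% → £0.782325
Haircut £47.57: personal services → 8% → £3.8056
Fishing rod £127.00: sporting goods, £110.00 or more → 4% → £5.08
Dry cleaning (3 garments) £15.58: personal services → 8% → £1.2464
Photo printing (20 prints) £16.49: personal services → 8% → £1.3192
Running shoes £136.60: clothing → 0% → £0.00
Unrounded tax sum = £12.857225 → £12.86

£12.86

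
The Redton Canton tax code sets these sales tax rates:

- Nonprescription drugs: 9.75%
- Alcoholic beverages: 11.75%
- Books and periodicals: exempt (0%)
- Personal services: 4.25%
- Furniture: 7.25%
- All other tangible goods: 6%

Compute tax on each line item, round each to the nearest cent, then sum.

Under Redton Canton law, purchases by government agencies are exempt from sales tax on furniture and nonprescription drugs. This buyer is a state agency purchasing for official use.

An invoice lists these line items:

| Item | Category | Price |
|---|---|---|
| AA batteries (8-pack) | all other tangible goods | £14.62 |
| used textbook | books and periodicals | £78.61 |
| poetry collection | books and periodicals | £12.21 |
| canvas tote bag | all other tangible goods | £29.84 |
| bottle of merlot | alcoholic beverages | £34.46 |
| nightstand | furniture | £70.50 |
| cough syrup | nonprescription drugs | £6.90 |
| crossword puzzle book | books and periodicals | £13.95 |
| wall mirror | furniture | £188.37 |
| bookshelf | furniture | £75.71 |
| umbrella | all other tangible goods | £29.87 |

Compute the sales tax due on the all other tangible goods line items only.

£4.46

AA batteries (8-pack) £14.62: all other tangible goods → 6% → £0.88
Canvas tote bag £29.84: all other tangible goods → 6% → £1.79
Umbrella £29.87: all other tangible goods → 6% → £1.79
Tax on all other tangible goods = £0.88 + £1.79 + £1.79 = £4.46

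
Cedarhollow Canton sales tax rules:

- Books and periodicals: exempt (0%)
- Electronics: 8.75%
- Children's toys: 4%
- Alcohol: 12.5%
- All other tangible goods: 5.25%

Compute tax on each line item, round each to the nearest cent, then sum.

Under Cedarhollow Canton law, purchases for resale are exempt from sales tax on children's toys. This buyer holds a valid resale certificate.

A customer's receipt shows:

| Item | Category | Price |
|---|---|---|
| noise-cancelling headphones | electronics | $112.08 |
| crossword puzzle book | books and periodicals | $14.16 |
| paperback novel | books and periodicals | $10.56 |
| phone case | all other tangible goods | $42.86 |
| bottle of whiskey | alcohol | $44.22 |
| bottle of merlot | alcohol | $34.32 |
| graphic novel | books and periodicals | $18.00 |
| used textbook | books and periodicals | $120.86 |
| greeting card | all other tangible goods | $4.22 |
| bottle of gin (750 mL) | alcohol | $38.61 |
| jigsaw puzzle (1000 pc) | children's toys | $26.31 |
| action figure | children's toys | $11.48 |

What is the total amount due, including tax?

$504.61

Noise-cancelling headphones $112.08: electronics → 8.75% → $9.81
Crossword puzzle book $14.16: books and periodicals → 0% → $0.00
Paperback novel $10.56: books and periodicals → 0% → $0.00
Phone case $42.86: all other tangible goods → 5.25% → $2.25
Bottle of whiskey $44.22: alcohol → 12.5% → $5.53
Bottle of merlot $34.32: alcohol → 12.5% → $4.29
Graphic novel $18.00: books and periodicals → 0% → $0.00
Used textbook $120.86: books and periodicals → 0% → $0.00
Greeting card $4.22: all other tangible goods → 5.25% → $0.22
Bottle of gin (750 mL) $38.61: alcohol → 12.5% → $4.83
Jigsaw puzzle (1000 pc) $26.31: children's toys, buyer-exempt → 0% → $0.00
Action figure $11.48: children's toys, buyer-exempt → 0% → $0.00
Subtotal = $477.68; tax = $26.93; total due = $504.61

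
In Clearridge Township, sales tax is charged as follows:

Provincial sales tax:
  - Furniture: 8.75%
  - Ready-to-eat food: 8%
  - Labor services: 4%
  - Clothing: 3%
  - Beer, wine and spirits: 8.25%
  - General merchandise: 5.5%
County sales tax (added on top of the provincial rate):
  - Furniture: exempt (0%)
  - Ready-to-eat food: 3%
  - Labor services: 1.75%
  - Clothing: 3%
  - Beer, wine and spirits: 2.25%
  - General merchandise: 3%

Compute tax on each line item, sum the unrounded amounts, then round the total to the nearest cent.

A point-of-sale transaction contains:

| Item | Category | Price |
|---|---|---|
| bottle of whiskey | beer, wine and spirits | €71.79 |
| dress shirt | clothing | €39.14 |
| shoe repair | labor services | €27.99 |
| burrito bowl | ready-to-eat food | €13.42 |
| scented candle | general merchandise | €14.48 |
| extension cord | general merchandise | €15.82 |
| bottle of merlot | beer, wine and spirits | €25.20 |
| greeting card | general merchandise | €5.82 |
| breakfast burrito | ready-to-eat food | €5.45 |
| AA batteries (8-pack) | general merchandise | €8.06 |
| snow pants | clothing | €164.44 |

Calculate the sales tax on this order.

€29.84

Bottle of whiskey €71.79: beer, wine and spirits → 8.25% + 2.25% county = 10.5% → €7.53795
Dress shirt €39.14: clothing → 3% + 3% county = 6% → €2.3484
Shoe repair €27.99: labor services → 4% + 1.75% county = 5.75% → €1.609425
Burrito bowl €13.42: ready-to-eat food → 8% + 3% county = 11% → €1.4762
Scented candle €14.48: general merchandise → 5.5% + 3% county = 8.5% → €1.2308
Extension cord €15.82: general merchandise → 5.5% + 3% county = 8.5% → €1.3447
Bottle of merlot €25.20: beer, wine and spirits → 8.25% + 2.25% county = 10.5% → €2.646
Greeting card €5.82: general merchandise → 5.5% + 3% county = 8.5% → €0.4947
Breakfast burrito €5.45: ready-to-eat food → 8% + 3% county = 11% → €0.5995
AA batteries (8-pack) €8.06: general merchandise → 5.5% + 3% county = 8.5% → €0.6851
Snow pants €164.44: clothing → 3% + 3% county = 6% → €9.8664
Unrounded tax sum = €29.839175 → €29.84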